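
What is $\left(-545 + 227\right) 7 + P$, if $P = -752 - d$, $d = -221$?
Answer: $-2757$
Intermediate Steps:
$P = -531$ ($P = -752 - -221 = -752 + 221 = -531$)
$\left(-545 + 227\right) 7 + P = \left(-545 + 227\right) 7 - 531 = \left(-318\right) 7 - 531 = -2226 - 531 = -2757$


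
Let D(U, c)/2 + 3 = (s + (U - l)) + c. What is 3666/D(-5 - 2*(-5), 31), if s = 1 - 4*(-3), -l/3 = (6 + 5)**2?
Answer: 1833/409 ≈ 4.4817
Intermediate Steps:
l = -363 (l = -3*(6 + 5)**2 = -3*11**2 = -3*121 = -363)
s = 13 (s = 1 + 12 = 13)
D(U, c) = 746 + 2*U + 2*c (D(U, c) = -6 + 2*((13 + (U - 1*(-363))) + c) = -6 + 2*((13 + (U + 363)) + c) = -6 + 2*((13 + (363 + U)) + c) = -6 + 2*((376 + U) + c) = -6 + 2*(376 + U + c) = -6 + (752 + 2*U + 2*c) = 746 + 2*U + 2*c)
3666/D(-5 - 2*(-5), 31) = 3666/(746 + 2*(-5 - 2*(-5)) + 2*31) = 3666/(746 + 2*(-5 + 10) + 62) = 3666/(746 + 2*5 + 62) = 3666/(746 + 10 + 62) = 3666/818 = 3666*(1/818) = 1833/409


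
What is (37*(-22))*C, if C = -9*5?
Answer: 36630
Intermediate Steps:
C = -45
(37*(-22))*C = (37*(-22))*(-45) = -814*(-45) = 36630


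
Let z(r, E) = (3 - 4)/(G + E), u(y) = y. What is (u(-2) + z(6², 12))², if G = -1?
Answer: 529/121 ≈ 4.3719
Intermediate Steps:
z(r, E) = -1/(-1 + E) (z(r, E) = (3 - 4)/(-1 + E) = -1/(-1 + E))
(u(-2) + z(6², 12))² = (-2 - 1/(-1 + 12))² = (-2 - 1/11)² = (-23/11)² = 529/121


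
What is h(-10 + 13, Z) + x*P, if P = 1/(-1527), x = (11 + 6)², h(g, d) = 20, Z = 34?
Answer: 30251/1527 ≈ 19.811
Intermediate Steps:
x = 289 (x = 17² = 289)
P = -1/1527 ≈ -0.00065488
h(-10 + 13, Z) + x*P = 20 + 289*(-1/1527) = 20 - 289/1527 = 30251/1527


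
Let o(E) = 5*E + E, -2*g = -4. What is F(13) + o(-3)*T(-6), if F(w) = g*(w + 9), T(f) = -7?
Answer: 170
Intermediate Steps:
g = 2 (g = -½*(-4) = 2)
o(E) = 6*E
F(w) = 18 + 2*w (F(w) = 2*(w + 9) = 2*(9 + w) = 18 + 2*w)
F(13) + o(-3)*T(-6) = (18 + 2*13) + (6*(-3))*(-7) = (18 + 26) - 18*(-7) = 44 + 126 = 170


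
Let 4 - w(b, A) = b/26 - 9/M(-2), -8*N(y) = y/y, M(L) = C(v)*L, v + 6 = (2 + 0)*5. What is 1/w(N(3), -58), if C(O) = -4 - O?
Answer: 104/475 ≈ 0.21895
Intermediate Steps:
v = 4 (v = -6 + (2 + 0)*5 = -6 + 2*5 = -6 + 10 = 4)
M(L) = -8*L (M(L) = (-4 - 1*4)*L = (-4 - 4)*L = -8*L)
N(y) = -⅛ (N(y) = -y/(8*y) = -⅛*1 = -⅛)
w(b, A) = 73/16 - b/26 (w(b, A) = 4 - (b/26 - 9/((-8*(-2)))) = 4 - (b*(1/26) - 9/16) = 4 - (b/26 - 9*1/16) = 4 - (b/26 - 9/16) = 4 - (-9/16 + b/26) = 4 + (9/16 - b/26) = 73/16 - b/26)
1/w(N(3), -58) = 1/(73/16 - 1/26*(-⅛)) = 1/(73/16 + 1/208) = 1/(475/104) = 104/475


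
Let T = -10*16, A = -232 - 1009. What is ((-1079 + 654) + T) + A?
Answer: -1826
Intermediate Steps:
A = -1241
T = -160
((-1079 + 654) + T) + A = ((-1079 + 654) - 160) - 1241 = (-425 - 160) - 1241 = -585 - 1241 = -1826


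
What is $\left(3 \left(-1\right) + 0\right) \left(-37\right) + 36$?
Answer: $147$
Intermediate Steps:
$\left(3 \left(-1\right) + 0\right) \left(-37\right) + 36 = \left(-3 + 0\right) \left(-37\right) + 36 = \left(-3\right) \left(-37\right) + 36 = 111 + 36 = 147$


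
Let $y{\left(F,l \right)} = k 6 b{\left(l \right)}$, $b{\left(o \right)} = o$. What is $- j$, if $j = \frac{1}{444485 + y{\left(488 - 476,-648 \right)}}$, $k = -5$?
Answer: $- \frac{1}{463925} \approx -2.1555 \cdot 10^{-6}$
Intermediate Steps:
$y{\left(F,l \right)} = - 30 l$ ($y{\left(F,l \right)} = \left(-5\right) 6 l = - 30 l$)
$j = \frac{1}{463925}$ ($j = \frac{1}{444485 - -19440} = \frac{1}{444485 + 19440} = \frac{1}{463925} \approx 2.1555 \cdot 10^{-6}$)
$- j = \left(-1\right) \frac{1}{463925} = - \frac{1}{463925}$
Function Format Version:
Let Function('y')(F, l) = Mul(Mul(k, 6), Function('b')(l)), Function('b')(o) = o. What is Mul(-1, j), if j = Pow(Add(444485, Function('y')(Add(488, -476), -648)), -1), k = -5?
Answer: Rational(-1, 463925) ≈ -2.1555e-6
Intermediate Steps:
Function('y')(F, l) = Mul(-30, l) (Function('y')(F, l) = Mul(Mul(-5, 6), l) = Mul(-30, l))
j = Rational(1, 463925) (j = Pow(Add(444485, Mul(-30, -648)), -1) = Pow(Add(444485, 19440), -1) = Pow(463925, -1) = Rational(1, 463925) ≈ 2.1555e-6)
Mul(-1, j) = Mul(-1, Rational(1, 463925)) = Rational(-1, 463925)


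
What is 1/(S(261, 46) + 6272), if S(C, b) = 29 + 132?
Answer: 1/6433 ≈ 0.00015545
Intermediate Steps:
S(C, b) = 161
1/(S(261, 46) + 6272) = 1/(161 + 6272) = 1/6433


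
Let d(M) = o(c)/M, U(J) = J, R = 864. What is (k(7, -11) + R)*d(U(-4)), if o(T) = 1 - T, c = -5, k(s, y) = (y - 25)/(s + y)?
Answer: -2619/2 ≈ -1309.5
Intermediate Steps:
k(s, y) = (-25 + y)/(s + y)
d(M) = 6/M (d(M) = (1 - 1*(-5))/M = (1 + 5)/M = 6/M)
(k(7, -11) + R)*d(U(-4)) = ((-25 - 11)/(7 - 11) + 864)*(6/(-4)) = (-36/(-4) + 864)*(6*(-¼)) = (-¼*(-36) + 864)*(-3/2) = (9 + 864)*(-3/2) = 873*(-3/2) = -2619/2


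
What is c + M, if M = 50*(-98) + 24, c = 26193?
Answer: 21317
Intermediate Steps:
M = -4876 (M = -4900 + 24 = -4876)
c + M = 26193 - 4876 = 21317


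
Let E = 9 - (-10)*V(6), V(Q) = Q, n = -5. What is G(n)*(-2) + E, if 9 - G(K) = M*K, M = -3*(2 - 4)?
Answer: -9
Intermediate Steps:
E = 69 (E = 9 - (-10)*6 = 9 - 1*(-60) = 9 + 60 = 69)
M = 6 (M = -3*(-2) = 6)
G(K) = 9 - 6*K
G(n)*(-2) + E = (9 - 6*(-5))*(-2) + 69 = (9 + 30)*(-2) + 69 = 39*(-2) + 69 = -78 + 69 = -9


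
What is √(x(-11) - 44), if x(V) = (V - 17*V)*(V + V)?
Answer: 2*I*√979 ≈ 62.578*I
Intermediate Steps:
x(V) = -32*V² (x(V) = (-16*V)*(2*V) = -32*V²)
√(x(-11) - 44) = √(-32*(-11)² - 44) = √(-32*121 - 44) = √(-3872 - 44) = √(-3916) = 2*I*√979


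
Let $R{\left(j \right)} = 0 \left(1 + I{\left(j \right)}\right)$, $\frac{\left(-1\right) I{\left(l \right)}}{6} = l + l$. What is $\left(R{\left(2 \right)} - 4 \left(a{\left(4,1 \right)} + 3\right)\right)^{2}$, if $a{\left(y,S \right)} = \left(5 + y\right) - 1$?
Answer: $1936$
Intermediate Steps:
$a{\left(y,S \right)} = 4 + y$
$I{\left(l \right)} = - 12 l$ ($I{\left(l \right)} = - 6 \left(l + l\right) = - 6 \cdot 2 l = - 12 l$)
$R{\left(j \right)} = 0$ ($R{\left(j \right)} = 0 \left(1 - 12 j\right) = 0$)
$\left(R{\left(2 \right)} - 4 \left(a{\left(4,1 \right)} + 3\right)\right)^{2} = \left(0 - 4 \left(\left(4 + 4\right) + 3\right)\right)^{2} = \left(0 - 4 \left(8 + 3\right)\right)^{2} = \left(0 - 44\right)^{2} = \left(-44\right)^{2} = 1936$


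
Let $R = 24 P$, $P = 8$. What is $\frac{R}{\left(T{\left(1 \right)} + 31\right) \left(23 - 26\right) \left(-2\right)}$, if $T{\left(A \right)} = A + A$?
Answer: $\frac{32}{33} \approx 0.9697$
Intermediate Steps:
$T{\left(A \right)} = 2 A$
$R = 192$ ($R = 24 \cdot 8 = 192$)
$\frac{R}{\left(T{\left(1 \right)} + 31\right) \left(23 - 26\right) \left(-2\right)} = \frac{1}{\left(2 \cdot 1 + 31\right) \left(23 - 26\right) \left(-2\right)} 192 = \frac{1}{\left(2 + 31\right) \left(-3\right) \left(-2\right)} 192 = \frac{1}{33 \left(-3\right) \left(-2\right)} 192 = \frac{1}{\left(-99\right) \left(-2\right)} 192 = \frac{1}{198} \cdot 192 = \frac{32}{33}$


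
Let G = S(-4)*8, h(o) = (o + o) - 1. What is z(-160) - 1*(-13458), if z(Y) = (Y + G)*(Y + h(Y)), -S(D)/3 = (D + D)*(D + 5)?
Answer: -1934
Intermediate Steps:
S(D) = -6*D*(5 + D) (S(D) = -3*(D + D)*(D + 5) = -3*2*D*(5 + D) = -6*D*(5 + D))
h(o) = -1 + 2*o (h(o) = 2*o - 1 = -1 + 2*o)
G = 192 (G = -6*(-4)*(5 - 4)*8 = -6*(-4)*1*8 = 24*8 = 192)
z(Y) = (-1 + 3*Y)*(192 + Y) (z(Y) = (Y + 192)*(Y + (-1 + 2*Y)) = (192 + Y)*(-1 + 3*Y) = (-1 + 3*Y)*(192 + Y))
z(-160) - 1*(-13458) = (-192 + 3*(-160)² + 575*(-160)) - 1*(-13458) = (-192 + 3*25600 - 92000) + 13458 = (-192 + 76800 - 92000) + 13458 = -15392 + 13458 = -1934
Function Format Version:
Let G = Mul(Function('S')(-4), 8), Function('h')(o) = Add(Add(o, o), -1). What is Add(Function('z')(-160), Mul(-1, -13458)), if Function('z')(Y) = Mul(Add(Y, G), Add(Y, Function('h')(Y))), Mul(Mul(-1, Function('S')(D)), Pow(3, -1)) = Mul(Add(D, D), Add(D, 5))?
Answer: -1934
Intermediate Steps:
Function('S')(D) = Mul(-6, D, Add(5, D)) (Function('S')(D) = Mul(-3, Mul(Add(D, D), Add(D, 5))) = Mul(-3, Mul(Mul(2, D), Add(5, D))) = Mul(-3, Mul(2, D, Add(5, D))) = Mul(-6, D, Add(5, D)))
Function('h')(o) = Add(-1, Mul(2, o)) (Function('h')(o) = Add(Mul(2, o), -1) = Add(-1, Mul(2, o)))
G = 192 (G = Mul(Mul(-6, -4, Add(5, -4)), 8) = Mul(Mul(-6, -4, 1), 8) = Mul(24, 8) = 192)
Function('z')(Y) = Mul(Add(-1, Mul(3, Y)), Add(192, Y)) (Function('z')(Y) = Mul(Add(Y, 192), Add(Y, Add(-1, Mul(2, Y)))) = Mul(Add(192, Y), Add(-1, Mul(3, Y))) = Mul(Add(-1, Mul(3, Y)), Add(192, Y)))
Add(Function('z')(-160), Mul(-1, -13458)) = Add(Add(-192, Mul(3, Pow(-160, 2)), Mul(575, -160)), Mul(-1, -13458)) = Add(Add(-192, Mul(3, 25600), -92000), 13458) = Add(Add(-192, 76800, -92000), 13458) = Add(-15392, 13458) = -1934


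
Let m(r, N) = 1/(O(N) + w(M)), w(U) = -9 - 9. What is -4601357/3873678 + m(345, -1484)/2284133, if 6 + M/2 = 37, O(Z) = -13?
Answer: -8805769089097/7413185629362 ≈ -1.1879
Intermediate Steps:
M = 62 (M = -12 + 2*37 = -12 + 74 = 62)
w(U) = -18
m(r, N) = -1/31 (m(r, N) = 1/(-13 - 18) = 1/(-31) = -1/31)
-4601357/3873678 + m(345, -1484)/2284133 = -4601357/3873678 - 1/31/2284133 = -4601357*1/3873678 - 1/31*1/2284133 = -124361/104694 - 1/70808123 = -8805769089097/7413185629362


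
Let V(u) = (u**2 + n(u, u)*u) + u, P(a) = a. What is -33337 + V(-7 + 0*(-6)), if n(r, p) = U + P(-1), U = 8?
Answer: -33344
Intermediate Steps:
n(r, p) = 7 (n(r, p) = 8 - 1 = 7)
V(u) = u**2 + 8*u (V(u) = (u**2 + 7*u) + u = u**2 + 8*u)
-33337 + V(-7 + 0*(-6)) = -33337 + (-7 + 0*(-6))*(8 + (-7 + 0*(-6))) = -33337 + (-7 + 0)*(8 + (-7 + 0)) = -33337 - 7*(8 - 7) = -33337 - 7*1 = -33337 - 7 = -33344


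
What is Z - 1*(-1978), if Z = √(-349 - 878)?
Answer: 1978 + I*√1227 ≈ 1978.0 + 35.029*I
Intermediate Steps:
Z = I*√1227 (Z = √(-1227) = I*√1227 ≈ 35.029*I)
Z - 1*(-1978) = I*√1227 - 1*(-1978) = I*√1227 + 1978 = 1978 + I*√1227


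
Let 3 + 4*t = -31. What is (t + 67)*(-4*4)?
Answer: -936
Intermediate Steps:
t = -17/2 (t = -¾ + (¼)*(-31) = -¾ - 31/4 = -17/2 ≈ -8.5000)
(t + 67)*(-4*4) = (-17/2 + 67)*(-4*4) = (117/2)*(-16) = -936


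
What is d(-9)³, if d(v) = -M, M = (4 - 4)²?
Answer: 0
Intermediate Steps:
M = 0 (M = 0² = 0)
d(v) = 0 (d(v) = -1*0 = 0)
d(-9)³ = 0³ = 0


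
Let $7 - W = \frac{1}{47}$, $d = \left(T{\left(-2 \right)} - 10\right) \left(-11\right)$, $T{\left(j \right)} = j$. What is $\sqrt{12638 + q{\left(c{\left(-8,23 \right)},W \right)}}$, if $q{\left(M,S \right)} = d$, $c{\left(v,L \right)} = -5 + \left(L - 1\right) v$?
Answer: $\sqrt{12770} \approx 113.0$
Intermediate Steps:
$c{\left(v,L \right)} = -5 + v \left(-1 + L\right)$ ($c{\left(v,L \right)} = -5 + \left(-1 + L\right) v = -5 + v \left(-1 + L\right)$)
$d = 132$ ($d = \left(-2 - 10\right) \left(-11\right) = \left(-12\right) \left(-11\right) = 132$)
$W = \frac{328}{47}$ ($W = 7 - \frac{1}{47} = \frac{328}{47} \approx 6.9787$)
$q{\left(M,S \right)} = 132$
$\sqrt{12638 + q{\left(c{\left(-8,23 \right)},W \right)}} = \sqrt{12638 + 132} = \sqrt{12770}$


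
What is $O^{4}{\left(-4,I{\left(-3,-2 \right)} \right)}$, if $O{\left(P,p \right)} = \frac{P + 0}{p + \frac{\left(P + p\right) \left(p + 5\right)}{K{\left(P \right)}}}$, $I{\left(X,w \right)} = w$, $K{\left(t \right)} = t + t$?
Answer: $65536$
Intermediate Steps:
$K{\left(t \right)} = 2 t$
$O{\left(P,p \right)} = \frac{P}{p + \frac{\left(5 + p\right) \left(P + p\right)}{2 P}}$ ($O{\left(P,p \right)} = \frac{P + 0}{p + \frac{\left(P + p\right) \left(p + 5\right)}{2 P}} = \frac{P}{p + \left(P + p\right) \left(5 + p\right) \frac{1}{2 P}} = \frac{P}{p + \left(5 + p\right) \left(P + p\right) \frac{1}{2 P}} = \frac{P}{p + \frac{\left(5 + p\right) \left(P + p\right)}{2 P}}$)
$O^{4}{\left(-4,I{\left(-3,-2 \right)} \right)} = \left(\frac{2 \left(-4\right)^{2}}{\left(-2\right)^{2} + 5 \left(-4\right) + 5 \left(-2\right) + 3 \left(-4\right) \left(-2\right)}\right)^{4} = \left(2 \cdot 16 \frac{1}{4 - 20 - 10 + 24}\right)^{4} = \left(2 \cdot 16 \frac{1}{-2}\right)^{4} = \left(2 \cdot 16 \left(- \frac{1}{2}\right)\right)^{4} = \left(-16\right)^{4} = 65536$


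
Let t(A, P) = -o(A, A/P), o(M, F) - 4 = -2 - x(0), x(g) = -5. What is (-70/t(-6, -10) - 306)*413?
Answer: -122248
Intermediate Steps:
o(M, F) = 7 (o(M, F) = 4 + (-2 - 1*(-5)) = 4 + (-2 + 5) = 4 + 3 = 7)
t(A, P) = -7 (t(A, P) = -1*7 = -7)
(-70/t(-6, -10) - 306)*413 = (-70/(-7) - 306)*413 = (-70*(-1/7) - 306)*413 = (10 - 306)*413 = -296*413 = -122248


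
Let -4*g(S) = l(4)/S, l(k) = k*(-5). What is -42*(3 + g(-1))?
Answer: 84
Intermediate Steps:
l(k) = -5*k
g(S) = 5/S (g(S) = -(-5*4)/(4*S) = -(-5)/S = 5/S)
-42*(3 + g(-1)) = -42*(3 + 5/(-1)) = -42*(3 + 5*(-1)) = -42*(3 - 5) = -42*(-2) = 84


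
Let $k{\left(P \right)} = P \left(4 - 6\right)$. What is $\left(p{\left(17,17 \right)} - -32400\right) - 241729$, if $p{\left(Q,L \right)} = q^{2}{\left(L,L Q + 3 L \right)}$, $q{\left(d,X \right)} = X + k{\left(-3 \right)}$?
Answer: $-89613$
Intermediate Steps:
$k{\left(P \right)} = - 2 P$ ($k{\left(P \right)} = P \left(4 - 6\right) = P \left(-2\right) = - 2 P$)
$q{\left(d,X \right)} = 6 + X$ ($q{\left(d,X \right)} = X - -6 = X + 6 = 6 + X$)
$p{\left(Q,L \right)} = \left(6 + 3 L + L Q\right)^{2}$ ($p{\left(Q,L \right)} = \left(6 + \left(L Q + 3 L\right)\right)^{2} = \left(6 + \left(3 L + L Q\right)\right)^{2} = \left(6 + 3 L + L Q\right)^{2}$)
$\left(p{\left(17,17 \right)} - -32400\right) - 241729 = \left(\left(6 + 17 \left(3 + 17\right)\right)^{2} - -32400\right) - 241729 = \left(\left(6 + 17 \cdot 20\right)^{2} + 32400\right) - 241729 = \left(\left(6 + 340\right)^{2} + 32400\right) - 241729 = \left(346^{2} + 32400\right) - 241729 = \left(119716 + 32400\right) - 241729 = 152116 - 241729 = -89613$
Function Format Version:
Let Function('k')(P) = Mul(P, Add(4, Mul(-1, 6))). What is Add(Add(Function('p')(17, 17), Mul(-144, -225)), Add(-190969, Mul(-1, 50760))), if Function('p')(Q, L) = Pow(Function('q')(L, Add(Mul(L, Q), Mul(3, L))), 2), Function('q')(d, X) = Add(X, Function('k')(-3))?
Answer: -89613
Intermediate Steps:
Function('k')(P) = Mul(-2, P) (Function('k')(P) = Mul(P, Add(4, -6)) = Mul(P, -2) = Mul(-2, P))
Function('q')(d, X) = Add(6, X) (Function('q')(d, X) = Add(X, Mul(-2, -3)) = Add(X, 6) = Add(6, X))
Function('p')(Q, L) = Pow(Add(6, Mul(3, L), Mul(L, Q)), 2) (Function('p')(Q, L) = Pow(Add(6, Add(Mul(L, Q), Mul(3, L))), 2) = Pow(Add(6, Add(Mul(3, L), Mul(L, Q))), 2) = Pow(Add(6, Mul(3, L), Mul(L, Q)), 2))
Add(Add(Function('p')(17, 17), Mul(-144, -225)), Add(-190969, Mul(-1, 50760))) = Add(Add(Pow(Add(6, Mul(17, Add(3, 17))), 2), Mul(-144, -225)), Add(-190969, Mul(-1, 50760))) = Add(Add(Pow(Add(6, Mul(17, 20)), 2), 32400), Add(-190969, -50760)) = Add(Add(Pow(Add(6, 340), 2), 32400), -241729) = Add(Add(Pow(346, 2), 32400), -241729) = Add(Add(119716, 32400), -241729) = Add(152116, -241729) = -89613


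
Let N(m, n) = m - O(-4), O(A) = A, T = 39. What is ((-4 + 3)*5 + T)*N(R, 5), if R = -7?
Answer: -102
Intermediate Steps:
N(m, n) = 4 + m (N(m, n) = m - 1*(-4) = m + 4 = 4 + m)
((-4 + 3)*5 + T)*N(R, 5) = ((-4 + 3)*5 + 39)*(4 - 7) = (-1*5 + 39)*(-3) = (-5 + 39)*(-3) = 34*(-3) = -102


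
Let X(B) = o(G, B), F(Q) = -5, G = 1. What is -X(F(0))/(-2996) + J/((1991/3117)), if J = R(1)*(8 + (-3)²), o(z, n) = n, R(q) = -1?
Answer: -158764999/5965036 ≈ -26.616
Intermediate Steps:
X(B) = B
J = -17 (J = -(8 + (-3)²) = -(8 + 9) = -1*17 = -17)
-X(F(0))/(-2996) + J/((1991/3117)) = -1*(-5)/(-2996) - 17/(1991/3117) = 5*(-1/2996) - 17/(1991*(1/3117)) = -5/2996 - 17/1991/3117 = -5/2996 - 17*3117/1991 = -5/2996 - 52989/1991 = -158764999/5965036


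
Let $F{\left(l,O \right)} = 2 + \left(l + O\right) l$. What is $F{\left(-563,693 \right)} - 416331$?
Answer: $-489519$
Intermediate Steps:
$F{\left(l,O \right)} = 2 + l \left(O + l\right)$ ($F{\left(l,O \right)} = 2 + \left(O + l\right) l = 2 + l \left(O + l\right)$)
$F{\left(-563,693 \right)} - 416331 = \left(2 + \left(-563\right)^{2} + 693 \left(-563\right)\right) - 416331 = \left(2 + 316969 - 390159\right) - 416331 = -73188 - 416331 = -489519$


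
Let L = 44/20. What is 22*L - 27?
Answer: 107/5 ≈ 21.400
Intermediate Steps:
L = 11/5 (L = 44*(1/20) = 11/5 ≈ 2.2000)
22*L - 27 = 22*(11/5) - 27 = 242/5 - 27 = 107/5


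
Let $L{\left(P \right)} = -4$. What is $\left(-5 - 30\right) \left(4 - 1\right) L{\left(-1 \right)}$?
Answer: $420$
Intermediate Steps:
$\left(-5 - 30\right) \left(4 - 1\right) L{\left(-1 \right)} = \left(-5 - 30\right) \left(4 - 1\right) \left(-4\right) = \left(-5 - 30\right) 3 \left(-4\right) = \left(-35\right) \left(-12\right) = 420$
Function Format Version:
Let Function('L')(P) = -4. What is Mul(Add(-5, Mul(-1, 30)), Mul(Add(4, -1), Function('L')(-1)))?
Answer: 420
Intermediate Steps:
Mul(Add(-5, Mul(-1, 30)), Mul(Add(4, -1), Function('L')(-1))) = Mul(Add(-5, Mul(-1, 30)), Mul(Add(4, -1), -4)) = Mul(Add(-5, -30), Mul(3, -4)) = Mul(-35, -12) = 420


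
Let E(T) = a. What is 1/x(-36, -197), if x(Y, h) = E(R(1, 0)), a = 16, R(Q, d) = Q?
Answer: 1/16 ≈ 0.062500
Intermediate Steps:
E(T) = 16
x(Y, h) = 16
1/x(-36, -197) = 1/16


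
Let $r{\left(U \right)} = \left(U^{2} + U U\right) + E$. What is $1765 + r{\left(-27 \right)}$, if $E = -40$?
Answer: $3183$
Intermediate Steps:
$r{\left(U \right)} = -40 + 2 U^{2}$ ($r{\left(U \right)} = \left(U^{2} + U U\right) - 40 = \left(U^{2} + U^{2}\right) - 40 = 2 U^{2} - 40 = -40 + 2 U^{2}$)
$1765 + r{\left(-27 \right)} = 1765 - \left(40 - 2 \left(-27\right)^{2}\right) = 1765 + \left(-40 + 2 \cdot 729\right) = 1765 + \left(-40 + 1458\right) = 1765 + 1418 = 3183$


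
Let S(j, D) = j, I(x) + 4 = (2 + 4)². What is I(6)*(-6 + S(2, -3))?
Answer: -128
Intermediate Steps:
I(x) = 32 (I(x) = -4 + (2 + 4)² = -4 + 6² = -4 + 36 = 32)
I(6)*(-6 + S(2, -3)) = 32*(-6 + 2) = 32*(-4) = -128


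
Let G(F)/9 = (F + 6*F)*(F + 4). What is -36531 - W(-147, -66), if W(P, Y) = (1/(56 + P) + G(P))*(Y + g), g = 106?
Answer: -4823860001/91 ≈ -5.3009e+7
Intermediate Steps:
G(F) = 63*F*(4 + F) (G(F) = 9*((F + 6*F)*(F + 4)) = 9*((7*F)*(4 + F)) = 9*(7*F*(4 + F)) = 63*F*(4 + F))
W(P, Y) = (106 + Y)*(1/(56 + P) + 63*P*(4 + P)) (W(P, Y) = (1/(56 + P) + 63*P*(4 + P))*(Y + 106) = (1/(56 + P) + 63*P*(4 + P))*(106 + Y) = (106 + Y)*(1/(56 + P) + 63*P*(4 + P)))
-36531 - W(-147, -66) = -36531 - (106 - 66 + 6678*(-147)³ + 400680*(-147)² + 1495872*(-147) + 63*(-66)*(-147)³ + 3780*(-66)*(-147)² + 14112*(-147)*(-66))/(56 - 147) = -36531 - (106 - 66 + 6678*(-3176523) + 400680*21609 - 219893184 + 63*(-66)*(-3176523) + 3780*(-66)*21609 + 136914624)/(-91) = -36531 - (-1)*(106 - 66 - 21212820594 + 8658294120 - 219893184 + 13207982634 - 5391013320 + 136914624)/91 = -36531 - (-1)*(-4820535680)/91 = -36531 - 1*4820535680/91 = -36531 - 4820535680/91 = -4823860001/91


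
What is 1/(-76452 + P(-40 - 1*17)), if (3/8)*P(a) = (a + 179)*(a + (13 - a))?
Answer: -3/216668 ≈ -1.3846e-5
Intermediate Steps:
P(a) = 18616/3 + 104*a/3 (P(a) = 8*((a + 179)*(a + (13 - a)))/3 = 8*((179 + a)*13)/3 = 8*(2327 + 13*a)/3 = 18616/3 + 104*a/3)
1/(-76452 + P(-40 - 1*17)) = 1/(-76452 + (18616/3 + 104*(-40 - 1*17)/3)) = 1/(-76452 + (18616/3 + 104*(-40 - 17)/3)) = 1/(-76452 + (18616/3 + (104/3)*(-57))) = 1/(-76452 + (18616/3 - 1976)) = 1/(-76452 + 12688/3) = 1/(-216668/3) = -3/216668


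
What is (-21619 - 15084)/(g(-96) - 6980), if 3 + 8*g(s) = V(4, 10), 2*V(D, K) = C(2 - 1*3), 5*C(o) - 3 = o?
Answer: 734060/139607 ≈ 5.2580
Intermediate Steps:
C(o) = 3/5 + o/5
V(D, K) = 1/5 (V(D, K) = (3/5 + (2 - 1*3)/5)/2 = (3/5 + (2 - 3)/5)/2 = (3/5 + (1/5)*(-1))/2 = (3/5 - 1/5)/2 = (1/2)*(2/5) = 1/5)
g(s) = -7/20 (g(s) = -3/8 + (1/8)*(1/5) = -3/8 + 1/40 = -7/20)
(-21619 - 15084)/(g(-96) - 6980) = (-21619 - 15084)/(-7/20 - 6980) = -36703/(-139607/20) = -36703*(-20/139607) = 734060/139607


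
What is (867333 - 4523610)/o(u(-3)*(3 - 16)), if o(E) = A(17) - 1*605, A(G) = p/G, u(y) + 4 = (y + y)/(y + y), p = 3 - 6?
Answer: 62156709/10288 ≈ 6041.7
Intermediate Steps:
p = -3
u(y) = -3 (u(y) = -4 + (y + y)/(y + y) = -4 + (2*y)/((2*y)) = -4 + (2*y)*(1/(2*y)) = -4 + 1 = -3)
A(G) = -3/G
o(E) = -10288/17 (o(E) = -3/17 - 1*605 = -3*1/17 - 605 = -3/17 - 605 = -10288/17)
(867333 - 4523610)/o(u(-3)*(3 - 16)) = (867333 - 4523610)/(-10288/17) = -3656277*(-17/10288) = 62156709/10288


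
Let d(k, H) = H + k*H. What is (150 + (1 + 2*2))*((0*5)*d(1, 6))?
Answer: 0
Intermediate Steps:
d(k, H) = H + H*k
(150 + (1 + 2*2))*((0*5)*d(1, 6)) = (150 + (1 + 2*2))*((0*5)*(6*(1 + 1))) = (150 + (1 + 4))*(0*(6*2)) = (150 + 5)*(0*12) = 155*0 = 0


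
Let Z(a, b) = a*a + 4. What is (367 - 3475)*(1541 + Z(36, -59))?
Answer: -8829828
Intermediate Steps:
Z(a, b) = 4 + a**2 (Z(a, b) = a**2 + 4 = 4 + a**2)
(367 - 3475)*(1541 + Z(36, -59)) = (367 - 3475)*(1541 + (4 + 36**2)) = -3108*(1541 + (4 + 1296)) = -3108*(1541 + 1300) = -3108*2841 = -8829828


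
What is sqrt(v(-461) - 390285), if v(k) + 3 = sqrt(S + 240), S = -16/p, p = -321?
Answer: 4*sqrt(-2513479113 + 321*sqrt(96621))/321 ≈ 624.72*I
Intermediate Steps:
S = 16/321 (S = -16/(-321) = -16*(-1/321) = 16/321 ≈ 0.049844)
v(k) = -3 + 16*sqrt(96621)/321 (v(k) = -3 + sqrt(16/321 + 240) = -3 + sqrt(77056/321) = -3 + 16*sqrt(96621)/321)
sqrt(v(-461) - 390285) = sqrt((-3 + 16*sqrt(96621)/321) - 390285) = sqrt(-390288 + 16*sqrt(96621)/321)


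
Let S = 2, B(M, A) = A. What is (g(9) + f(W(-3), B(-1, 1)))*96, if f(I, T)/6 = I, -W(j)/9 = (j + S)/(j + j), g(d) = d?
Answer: 0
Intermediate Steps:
W(j) = -9*(2 + j)/(2*j) (W(j) = -9*(j + 2)/(j + j) = -9*(2 + j)/(2*j))
f(I, T) = 6*I
(g(9) + f(W(-3), B(-1, 1)))*96 = (9 + 6*(-9/2 - 9/(-3)))*96 = (9 + 6*(-9/2 - 9*(-⅓)))*96 = (9 + 6*(-9/2 + 3))*96 = (9 + 6*(-3/2))*96 = (9 - 9)*96 = 0*96 = 0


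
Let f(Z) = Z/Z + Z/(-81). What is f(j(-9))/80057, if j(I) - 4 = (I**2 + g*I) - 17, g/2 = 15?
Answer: 283/6484617 ≈ 4.3642e-5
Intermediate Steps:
g = 30 (g = 2*15 = 30)
j(I) = -13 + I**2 + 30*I (j(I) = 4 + ((I**2 + 30*I) - 17) = 4 + (-17 + I**2 + 30*I) = -13 + I**2 + 30*I)
f(Z) = 1 - Z/81 (f(Z) = 1 + Z*(-1/81) = 1 - Z/81)
f(j(-9))/80057 = (1 - (-13 + (-9)**2 + 30*(-9))/81)/80057 = (1 - (-13 + 81 - 270)/81)*(1/80057) = (1 - 1/81*(-202))*(1/80057) = (1 + 202/81)*(1/80057) = (283/81)*(1/80057) = 283/6484617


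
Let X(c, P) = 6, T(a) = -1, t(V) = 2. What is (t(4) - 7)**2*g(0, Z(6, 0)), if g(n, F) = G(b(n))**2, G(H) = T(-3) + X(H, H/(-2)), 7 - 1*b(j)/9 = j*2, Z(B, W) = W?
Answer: 625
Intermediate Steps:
b(j) = 63 - 18*j (b(j) = 63 - 9*j*2 = 63 - 18*j)
G(H) = 5 (G(H) = -1 + 6 = 5)
g(n, F) = 25 (g(n, F) = 5**2 = 25)
(t(4) - 7)**2*g(0, Z(6, 0)) = (2 - 7)**2*25 = (-5)**2*25 = 25*25 = 625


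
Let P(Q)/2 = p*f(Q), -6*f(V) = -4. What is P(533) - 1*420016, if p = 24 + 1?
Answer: -1259948/3 ≈ -4.1998e+5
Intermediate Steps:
f(V) = ⅔ (f(V) = -⅙*(-4) = ⅔)
p = 25
P(Q) = 100/3 (P(Q) = 2*(25*(⅔)) = 2*(50/3) = 100/3)
P(533) - 1*420016 = 100/3 - 1*420016 = 100/3 - 420016 = -1259948/3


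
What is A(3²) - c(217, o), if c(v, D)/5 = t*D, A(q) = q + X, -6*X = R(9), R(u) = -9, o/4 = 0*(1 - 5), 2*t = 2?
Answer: 21/2 ≈ 10.500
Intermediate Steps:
t = 1 (t = (½)*2 = 1)
o = 0 (o = 4*(0*(1 - 5)) = 4*(0*(-4)) = 4*0 = 0)
X = 3/2 (X = -⅙*(-9) = 3/2 ≈ 1.5000)
A(q) = 3/2 + q (A(q) = q + 3/2 = 3/2 + q)
c(v, D) = 5*D (c(v, D) = 5*(1*D) = 5*D)
A(3²) - c(217, o) = (3/2 + 3²) - 5*0 = (3/2 + 9) - 1*0 = 21/2 + 0 = 21/2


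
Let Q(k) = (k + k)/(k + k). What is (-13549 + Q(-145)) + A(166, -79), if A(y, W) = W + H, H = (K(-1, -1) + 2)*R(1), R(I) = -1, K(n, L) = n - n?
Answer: -13629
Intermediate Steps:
K(n, L) = 0
H = -2 (H = (0 + 2)*(-1) = 2*(-1) = -2)
Q(k) = 1 (Q(k) = (2*k)/((2*k)) = (2*k)*(1/(2*k)) = 1)
A(y, W) = -2 + W (A(y, W) = W - 2 = -2 + W)
(-13549 + Q(-145)) + A(166, -79) = (-13549 + 1) + (-2 - 79) = -13548 - 81 = -13629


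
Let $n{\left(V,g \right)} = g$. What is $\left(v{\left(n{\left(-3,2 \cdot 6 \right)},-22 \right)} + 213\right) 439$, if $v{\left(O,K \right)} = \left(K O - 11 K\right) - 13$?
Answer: $78142$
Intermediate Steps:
$v{\left(O,K \right)} = -13 - 11 K + K O$ ($v{\left(O,K \right)} = \left(- 11 K + K O\right) - 13 = -13 - 11 K + K O$)
$\left(v{\left(n{\left(-3,2 \cdot 6 \right)},-22 \right)} + 213\right) 439 = \left(\left(-13 - -242 - 22 \cdot 2 \cdot 6\right) + 213\right) 439 = \left(\left(-13 + 242 - 264\right) + 213\right) 439 = \left(-35 + 213\right) 439 = 178 \cdot 439 = 78142$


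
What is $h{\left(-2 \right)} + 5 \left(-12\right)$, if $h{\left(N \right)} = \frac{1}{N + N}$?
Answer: $- \frac{241}{4} \approx -60.25$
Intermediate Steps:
$h{\left(N \right)} = \frac{1}{2 N}$
$h{\left(-2 \right)} + 5 \left(-12\right) = \frac{1}{2 \left(-2\right)} + 5 \left(-12\right) = \frac{1}{2} \left(- \frac{1}{2}\right) - 60 = - \frac{1}{4} - 60 = - \frac{241}{4}$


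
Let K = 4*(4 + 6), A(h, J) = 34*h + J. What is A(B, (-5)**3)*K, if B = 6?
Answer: 3160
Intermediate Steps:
A(h, J) = J + 34*h
K = 40 (K = 4*10 = 40)
A(B, (-5)**3)*K = ((-5)**3 + 34*6)*40 = (-125 + 204)*40 = 79*40 = 3160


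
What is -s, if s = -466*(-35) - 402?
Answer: -15908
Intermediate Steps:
s = 15908 (s = 16310 - 402 = 15908)
-s = -1*15908 = -15908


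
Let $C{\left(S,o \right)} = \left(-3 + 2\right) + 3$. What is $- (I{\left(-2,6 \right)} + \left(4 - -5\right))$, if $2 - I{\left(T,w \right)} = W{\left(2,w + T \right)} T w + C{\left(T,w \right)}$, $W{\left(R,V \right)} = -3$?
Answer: $27$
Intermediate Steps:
$C{\left(S,o \right)} = 2$ ($C{\left(S,o \right)} = -1 + 3 = 2$)
$I{\left(T,w \right)} = 3 T w$ ($I{\left(T,w \right)} = 2 - \left(- 3 T w + 2\right) = 2 - \left(2 - 3 T w\right) = 2 + \left(-2 + 3 T w\right) = 3 T w$)
$- (I{\left(-2,6 \right)} + \left(4 - -5\right)) = - (3 \left(-2\right) 6 + \left(4 - -5\right)) = - (-36 + \left(4 + 5\right)) = - (-36 + 9) = \left(-1\right) \left(-27\right) = 27$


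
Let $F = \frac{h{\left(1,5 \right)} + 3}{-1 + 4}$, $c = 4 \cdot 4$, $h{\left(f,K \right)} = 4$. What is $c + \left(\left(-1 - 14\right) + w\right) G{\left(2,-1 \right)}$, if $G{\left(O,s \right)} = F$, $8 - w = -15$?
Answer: $\frac{104}{3} \approx 34.667$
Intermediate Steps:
$c = 16$
$w = 23$ ($w = 8 - -15 = 8 + 15 = 23$)
$F = \frac{7}{3}$ ($F = \frac{4 + 3}{-1 + 4} = \frac{7}{3} \approx 2.3333$)
$G{\left(O,s \right)} = \frac{7}{3}$
$c + \left(\left(-1 - 14\right) + w\right) G{\left(2,-1 \right)} = 16 + \left(\left(-1 - 14\right) + 23\right) \frac{7}{3} = 16 + \left(-15 + 23\right) \frac{7}{3} = 16 + 8 \cdot \frac{7}{3} = 16 + \frac{56}{3} = \frac{104}{3}$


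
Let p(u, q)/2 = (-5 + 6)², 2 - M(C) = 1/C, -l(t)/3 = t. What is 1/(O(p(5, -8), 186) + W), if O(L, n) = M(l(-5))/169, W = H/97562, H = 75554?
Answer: 123659835/97179344 ≈ 1.2725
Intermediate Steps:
l(t) = -3*t
M(C) = 2 - 1/C
p(u, q) = 2 (p(u, q) = 2*(-5 + 6)² = 2*1² = 2*1 = 2)
W = 37777/48781 (W = 75554/97562 = 75554*(1/97562) = 37777/48781 ≈ 0.77442)
O(L, n) = 29/2535 (O(L, n) = (2 - 1/((-3*(-5))))/169 = (2 - 1/15)*(1/169) = (29/15)*(1/169) = 29/2535)
1/(O(p(5, -8), 186) + W) = 1/(29/2535 + 37777/48781) = 1/(97179344/123659835) = 123659835/97179344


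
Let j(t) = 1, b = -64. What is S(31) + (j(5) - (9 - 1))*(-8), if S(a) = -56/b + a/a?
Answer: 463/8 ≈ 57.875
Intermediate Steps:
S(a) = 15/8 (S(a) = -56/(-64) + a/a = -56*(-1/64) + 1 = 7/8 + 1 = 15/8)
S(31) + (j(5) - (9 - 1))*(-8) = 15/8 + (1 - (9 - 1))*(-8) = 15/8 + (1 - 1*8)*(-8) = 15/8 + (1 - 8)*(-8) = 15/8 - 7*(-8) = 15/8 + 56 = 463/8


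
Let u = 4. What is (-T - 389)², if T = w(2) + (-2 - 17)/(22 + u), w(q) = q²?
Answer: 104019601/676 ≈ 1.5388e+5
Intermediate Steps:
T = 85/26 (T = 2² + (-2 - 17)/(22 + 4) = 4 - 19/26 = 85/26 ≈ 3.2692)
(-T - 389)² = (-1*85/26 - 389)² = (-85/26 - 389)² = (-10199/26)² = 104019601/676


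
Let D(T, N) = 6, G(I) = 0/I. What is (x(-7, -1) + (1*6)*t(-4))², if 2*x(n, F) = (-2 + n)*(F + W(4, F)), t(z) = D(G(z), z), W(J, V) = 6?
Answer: 729/4 ≈ 182.25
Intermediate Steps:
G(I) = 0
t(z) = 6
x(n, F) = (-2 + n)*(6 + F)/2 (x(n, F) = ((-2 + n)*(F + 6))/2 = ((-2 + n)*(6 + F))/2 = (-2 + n)*(6 + F)/2)
(x(-7, -1) + (1*6)*t(-4))² = ((-6 - 1*(-1) + 3*(-7) + (½)*(-1)*(-7)) + (1*6)*6)² = ((-6 + 1 - 21 + 7/2) + 6*6)² = (-45/2 + 36)² = (27/2)² = 729/4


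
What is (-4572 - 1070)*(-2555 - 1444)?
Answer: 22562358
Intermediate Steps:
(-4572 - 1070)*(-2555 - 1444) = -5642*(-3999) = 22562358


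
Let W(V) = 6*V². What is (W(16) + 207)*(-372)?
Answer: -648396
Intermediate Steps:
(W(16) + 207)*(-372) = (6*16² + 207)*(-372) = (6*256 + 207)*(-372) = (1536 + 207)*(-372) = 1743*(-372) = -648396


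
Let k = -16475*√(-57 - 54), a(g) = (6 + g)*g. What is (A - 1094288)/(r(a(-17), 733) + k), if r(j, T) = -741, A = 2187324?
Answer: -67494973/2510732788 + 4501942025*I*√111/7532198364 ≈ -0.026883 + 6.2971*I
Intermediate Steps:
a(g) = g*(6 + g)
k = -16475*I*√111 ≈ -1.7358e+5*I
(A - 1094288)/(r(a(-17), 733) + k) = (2187324 - 1094288)/(-741 - 16475*I*√111) = 1093036/(-741 - 16475*I*√111)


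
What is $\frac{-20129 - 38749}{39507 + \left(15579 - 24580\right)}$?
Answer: $- \frac{29439}{15253} \approx -1.93$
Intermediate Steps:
$\frac{-20129 - 38749}{39507 + \left(15579 - 24580\right)} = - \frac{58878}{39507 + \left(15579 - 24580\right)} = - \frac{58878}{39507 - 9001} = - \frac{58878}{30506} = \left(-58878\right) \frac{1}{30506} = - \frac{29439}{15253}$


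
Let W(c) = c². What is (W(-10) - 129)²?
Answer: 841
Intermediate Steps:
(W(-10) - 129)² = ((-10)² - 129)² = (100 - 129)² = (-29)² = 841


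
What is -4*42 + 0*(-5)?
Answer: -168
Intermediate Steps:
-4*42 + 0*(-5) = -168 + 0 = -168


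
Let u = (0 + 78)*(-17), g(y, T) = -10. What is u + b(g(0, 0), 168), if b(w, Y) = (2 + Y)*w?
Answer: -3026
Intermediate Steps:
b(w, Y) = w*(2 + Y)
u = -1326 (u = 78*(-17) = -1326)
u + b(g(0, 0), 168) = -1326 - 10*(2 + 168) = -1326 - 10*170 = -1326 - 1700 = -3026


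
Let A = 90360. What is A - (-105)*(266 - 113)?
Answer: 106425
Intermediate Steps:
A - (-105)*(266 - 113) = 90360 - (-105)*(266 - 113) = 90360 - (-105)*153 = 90360 - 1*(-16065) = 90360 + 16065 = 106425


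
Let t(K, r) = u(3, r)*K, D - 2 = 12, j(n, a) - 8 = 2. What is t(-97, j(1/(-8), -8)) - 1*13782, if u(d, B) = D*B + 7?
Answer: -28041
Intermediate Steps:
j(n, a) = 10 (j(n, a) = 8 + 2 = 10)
D = 14 (D = 2 + 12 = 14)
u(d, B) = 7 + 14*B (u(d, B) = 14*B + 7 = 7 + 14*B)
t(K, r) = K*(7 + 14*r) (t(K, r) = (7 + 14*r)*K = K*(7 + 14*r))
t(-97, j(1/(-8), -8)) - 1*13782 = 7*(-97)*(1 + 2*10) - 1*13782 = 7*(-97)*(1 + 20) - 13782 = 7*(-97)*21 - 13782 = -14259 - 13782 = -28041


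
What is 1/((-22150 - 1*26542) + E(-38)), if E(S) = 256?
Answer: -1/48436 ≈ -2.0646e-5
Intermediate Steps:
1/((-22150 - 1*26542) + E(-38)) = 1/((-22150 - 1*26542) + 256) = 1/((-22150 - 26542) + 256) = 1/(-48692 + 256) = 1/(-48436) = -1/48436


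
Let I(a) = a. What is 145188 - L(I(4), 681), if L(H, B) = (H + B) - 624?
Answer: 145127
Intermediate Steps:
L(H, B) = -624 + B + H (L(H, B) = (B + H) - 624 = -624 + B + H)
145188 - L(I(4), 681) = 145188 - (-624 + 681 + 4) = 145188 - 1*61 = 145188 - 61 = 145127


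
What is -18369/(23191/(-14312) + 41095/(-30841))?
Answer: 2702670108216/434461757 ≈ 6220.7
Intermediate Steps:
-18369/(23191/(-14312) + 41095/(-30841)) = -18369/(23191*(-1/14312) + 41095*(-1/30841)) = -18369/(-23191/14312 - 41095/30841) = -18369/(-1303385271/441396392) = -18369*(-441396392/1303385271) = 2702670108216/434461757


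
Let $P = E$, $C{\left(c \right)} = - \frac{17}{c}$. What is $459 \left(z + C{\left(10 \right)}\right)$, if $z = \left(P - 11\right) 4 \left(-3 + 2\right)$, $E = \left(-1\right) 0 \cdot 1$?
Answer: $\frac{194157}{10} \approx 19416.0$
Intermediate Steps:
$E = 0$ ($E = 0 \cdot 1 = 0$)
$P = 0$
$z = 44$ ($z = \left(0 - 11\right) 4 \left(-3 + 2\right) = - 11 \cdot 4 \left(-1\right) = \left(-11\right) \left(-4\right) = 44$)
$459 \left(z + C{\left(10 \right)}\right) = 459 \left(44 - \frac{17}{10}\right) = 459 \cdot \frac{423}{10} = \frac{194157}{10}$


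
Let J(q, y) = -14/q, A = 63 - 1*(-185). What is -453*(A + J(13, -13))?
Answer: -1454130/13 ≈ -1.1186e+5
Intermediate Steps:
A = 248 (A = 63 + 185 = 248)
-453*(A + J(13, -13)) = -453*(248 - 14/13) = -453*3210/13 = -1454130/13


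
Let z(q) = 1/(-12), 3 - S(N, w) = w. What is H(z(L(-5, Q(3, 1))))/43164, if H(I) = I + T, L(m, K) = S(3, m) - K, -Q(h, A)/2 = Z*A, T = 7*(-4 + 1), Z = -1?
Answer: -23/47088 ≈ -0.00048845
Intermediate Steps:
S(N, w) = 3 - w
T = -21 (T = 7*(-3) = -21)
Q(h, A) = 2*A (Q(h, A) = -(-2)*A = 2*A)
L(m, K) = 3 - K - m (L(m, K) = (3 - m) - K = 3 - K - m)
z(q) = -1/12
H(I) = -21 + I (H(I) = I - 21 = -21 + I)
H(z(L(-5, Q(3, 1))))/43164 = (-21 - 1/12)/43164 = -253/12*1/43164 = -23/47088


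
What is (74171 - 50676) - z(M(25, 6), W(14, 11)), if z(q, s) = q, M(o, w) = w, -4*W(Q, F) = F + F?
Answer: 23489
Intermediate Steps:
W(Q, F) = -F/2 (W(Q, F) = -(F + F)/4 = -F/2)
(74171 - 50676) - z(M(25, 6), W(14, 11)) = (74171 - 50676) - 1*6 = 23495 - 6 = 23489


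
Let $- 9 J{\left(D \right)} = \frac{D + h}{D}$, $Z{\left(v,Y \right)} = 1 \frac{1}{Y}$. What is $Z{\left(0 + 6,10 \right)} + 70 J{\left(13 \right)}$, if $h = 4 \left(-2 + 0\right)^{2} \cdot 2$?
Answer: $- \frac{3487}{130} \approx -26.823$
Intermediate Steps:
$h = 32$ ($h = 4 \left(-2\right)^{2} \cdot 2 = 4 \cdot 4 \cdot 2 = 16 \cdot 2 = 32$)
$Z{\left(v,Y \right)} = \frac{1}{Y}$
$J{\left(D \right)} = - \frac{32 + D}{9 D}$ ($J{\left(D \right)} = - \frac{\left(D + 32\right) \frac{1}{D}}{9} = - \frac{\left(32 + D\right) \frac{1}{D}}{9} = - \frac{\frac{1}{D} \left(32 + D\right)}{9} = - \frac{32 + D}{9 D}$)
$Z{\left(0 + 6,10 \right)} + 70 J{\left(13 \right)} = \frac{1}{10} + 70 \frac{-32 - 13}{9 \cdot 13} = \frac{1}{10} + 70 \cdot \frac{1}{9} \cdot \frac{1}{13} \left(-32 - 13\right) = \frac{1}{10} + 70 \cdot \frac{1}{9} \cdot \frac{1}{13} \left(-45\right) = \frac{1}{10} + 70 \left(- \frac{5}{13}\right) = \frac{1}{10} - \frac{350}{13} = - \frac{3487}{130}$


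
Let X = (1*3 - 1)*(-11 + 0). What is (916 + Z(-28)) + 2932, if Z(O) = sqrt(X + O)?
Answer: 3848 + 5*I*sqrt(2) ≈ 3848.0 + 7.0711*I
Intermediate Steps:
X = -22 (X = (3 - 1)*(-11) = 2*(-11) = -22)
Z(O) = sqrt(-22 + O)
(916 + Z(-28)) + 2932 = (916 + sqrt(-22 - 28)) + 2932 = (916 + sqrt(-50)) + 2932 = (916 + 5*I*sqrt(2)) + 2932 = 3848 + 5*I*sqrt(2)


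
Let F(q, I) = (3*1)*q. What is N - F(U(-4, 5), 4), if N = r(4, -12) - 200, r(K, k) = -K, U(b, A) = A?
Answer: -219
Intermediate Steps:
F(q, I) = 3*q
N = -204 (N = -1*4 - 200 = -4 - 200 = -204)
N - F(U(-4, 5), 4) = -204 - 3*5 = -204 - 1*15 = -204 - 15 = -219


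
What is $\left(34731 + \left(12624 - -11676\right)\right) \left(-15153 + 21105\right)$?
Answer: $351352512$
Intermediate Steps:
$\left(34731 + \left(12624 - -11676\right)\right) \left(-15153 + 21105\right) = \left(34731 + \left(12624 + 11676\right)\right) 5952 = \left(34731 + 24300\right) 5952 = 59031 \cdot 5952 = 351352512$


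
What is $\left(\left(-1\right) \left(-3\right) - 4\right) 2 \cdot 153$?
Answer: $-306$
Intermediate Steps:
$\left(\left(-1\right) \left(-3\right) - 4\right) 2 \cdot 153 = \left(3 - 4\right) 2 \cdot 153 = \left(-1\right) 2 \cdot 153 = \left(-2\right) 153 = -306$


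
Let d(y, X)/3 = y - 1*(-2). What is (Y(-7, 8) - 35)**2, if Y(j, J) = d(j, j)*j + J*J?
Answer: 17956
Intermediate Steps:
d(y, X) = 6 + 3*y (d(y, X) = 3*(y - 1*(-2)) = 3*(y + 2) = 3*(2 + y) = 6 + 3*y)
Y(j, J) = J**2 + j*(6 + 3*j) (Y(j, J) = (6 + 3*j)*j + J*J = j*(6 + 3*j) + J**2 = J**2 + j*(6 + 3*j))
(Y(-7, 8) - 35)**2 = ((8**2 + 3*(-7)*(2 - 7)) - 35)**2 = ((64 + 3*(-7)*(-5)) - 35)**2 = ((64 + 105) - 35)**2 = (169 - 35)**2 = 134**2 = 17956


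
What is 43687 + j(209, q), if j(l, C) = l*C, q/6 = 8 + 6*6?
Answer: 98863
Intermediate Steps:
q = 264 (q = 6*(8 + 6*6) = 6*(8 + 36) = 6*44 = 264)
j(l, C) = C*l
43687 + j(209, q) = 43687 + 264*209 = 43687 + 55176 = 98863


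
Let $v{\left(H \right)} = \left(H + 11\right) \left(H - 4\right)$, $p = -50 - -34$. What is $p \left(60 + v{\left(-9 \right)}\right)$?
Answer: $-544$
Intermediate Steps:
$p = -16$ ($p = -50 + 34 = -16$)
$v{\left(H \right)} = \left(-4 + H\right) \left(11 + H\right)$ ($v{\left(H \right)} = \left(11 + H\right) \left(-4 + H\right) = \left(-4 + H\right) \left(11 + H\right)$)
$p \left(60 + v{\left(-9 \right)}\right) = - 16 \left(60 + \left(-44 + \left(-9\right)^{2} + 7 \left(-9\right)\right)\right) = - 16 \left(60 - 26\right) = \left(-16\right) 34 = -544$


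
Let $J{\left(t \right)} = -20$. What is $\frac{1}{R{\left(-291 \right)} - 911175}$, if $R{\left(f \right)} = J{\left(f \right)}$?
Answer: $- \frac{1}{911195} \approx -1.0975 \cdot 10^{-6}$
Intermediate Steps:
$R{\left(f \right)} = -20$
$\frac{1}{R{\left(-291 \right)} - 911175} = \frac{1}{-20 - 911175} = \frac{1}{-911195} = - \frac{1}{911195}$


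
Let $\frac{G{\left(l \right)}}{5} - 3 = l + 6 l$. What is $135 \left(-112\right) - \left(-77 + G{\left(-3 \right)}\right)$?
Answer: $-14953$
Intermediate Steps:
$G{\left(l \right)} = 15 + 35 l$ ($G{\left(l \right)} = 15 + 5 \left(l + 6 l\right) = 15 + 5 \cdot 7 l = 15 + 35 l$)
$135 \left(-112\right) - \left(-77 + G{\left(-3 \right)}\right) = 135 \left(-112\right) + \left(\left(33 - \left(15 + 35 \left(-3\right)\right)\right) + 44\right) = -15120 + \left(\left(33 - \left(15 - 105\right)\right) + 44\right) = -15120 + \left(\left(33 - -90\right) + 44\right) = -15120 + \left(\left(33 + 90\right) + 44\right) = -15120 + \left(123 + 44\right) = -15120 + 167 = -14953$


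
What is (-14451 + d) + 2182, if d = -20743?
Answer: -33012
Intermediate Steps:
(-14451 + d) + 2182 = (-14451 - 20743) + 2182 = -35194 + 2182 = -33012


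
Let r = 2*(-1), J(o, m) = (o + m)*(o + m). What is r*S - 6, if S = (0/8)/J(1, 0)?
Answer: -6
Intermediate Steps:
J(o, m) = (m + o)² (J(o, m) = (m + o)*(m + o) = (m + o)²)
r = -2
S = 0 (S = (0/8)/((0 + 1)²) = (0*(⅛))/(1²) = 0/1 = 0*1 = 0)
r*S - 6 = -2*0 - 6 = 0 - 6 = -6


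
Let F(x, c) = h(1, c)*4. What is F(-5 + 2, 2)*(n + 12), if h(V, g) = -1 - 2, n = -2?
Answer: -120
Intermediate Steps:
h(V, g) = -3
F(x, c) = -12 (F(x, c) = -3*4 = -12)
F(-5 + 2, 2)*(n + 12) = -12*(-2 + 12) = -12*10 = -120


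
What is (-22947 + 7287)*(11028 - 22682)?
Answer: 182501640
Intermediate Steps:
(-22947 + 7287)*(11028 - 22682) = -15660*(-11654) = 182501640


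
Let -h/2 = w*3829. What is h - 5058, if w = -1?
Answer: 2600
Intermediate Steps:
h = 7658 (h = -(-2)*3829 = -2*(-3829) = 7658)
h - 5058 = 7658 - 5058 = 2600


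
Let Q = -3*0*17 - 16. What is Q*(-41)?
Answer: 656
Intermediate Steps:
Q = -16 (Q = 0*17 - 16 = 0 - 16 = -16)
Q*(-41) = -16*(-41) = 656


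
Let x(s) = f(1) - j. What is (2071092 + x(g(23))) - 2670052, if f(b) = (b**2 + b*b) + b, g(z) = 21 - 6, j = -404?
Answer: -598553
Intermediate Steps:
g(z) = 15
f(b) = b + 2*b**2 (f(b) = (b**2 + b**2) + b = 2*b**2 + b = b + 2*b**2)
x(s) = 407 (x(s) = 1*(1 + 2*1) - 1*(-404) = 1*(1 + 2) + 404 = 1*3 + 404 = 3 + 404 = 407)
(2071092 + x(g(23))) - 2670052 = (2071092 + 407) - 2670052 = 2071499 - 2670052 = -598553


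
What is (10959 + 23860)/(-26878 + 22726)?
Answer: -34819/4152 ≈ -8.3861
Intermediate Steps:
(10959 + 23860)/(-26878 + 22726) = 34819/(-4152) = 34819*(-1/4152) = -34819/4152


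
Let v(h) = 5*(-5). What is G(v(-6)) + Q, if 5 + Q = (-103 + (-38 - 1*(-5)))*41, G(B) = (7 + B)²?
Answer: -5257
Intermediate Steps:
v(h) = -25
Q = -5581 (Q = -5 + (-103 + (-38 - 1*(-5)))*41 = -5 + (-103 + (-38 + 5))*41 = -5 + (-103 - 33)*41 = -5 - 136*41 = -5 - 5576 = -5581)
G(v(-6)) + Q = (7 - 25)² - 5581 = (-18)² - 5581 = 324 - 5581 = -5257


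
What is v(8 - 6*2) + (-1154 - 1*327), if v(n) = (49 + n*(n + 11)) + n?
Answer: -1464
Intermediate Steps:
v(n) = 49 + n + n*(11 + n) (v(n) = (49 + n*(11 + n)) + n = 49 + n + n*(11 + n))
v(8 - 6*2) + (-1154 - 1*327) = (49 + (8 - 6*2)² + 12*(8 - 6*2)) + (-1154 - 1*327) = (49 + (8 - 12)² + 12*(8 - 12)) + (-1154 - 327) = (49 + (-4)² + 12*(-4)) - 1481 = (49 + 16 - 48) - 1481 = 17 - 1481 = -1464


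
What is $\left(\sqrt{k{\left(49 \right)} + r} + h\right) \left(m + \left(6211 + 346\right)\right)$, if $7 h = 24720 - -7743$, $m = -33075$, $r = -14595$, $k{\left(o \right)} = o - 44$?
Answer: $- \frac{860853834}{7} - 26518 i \sqrt{14590} \approx -1.2298 \cdot 10^{8} - 3.2031 \cdot 10^{6} i$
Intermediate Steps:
$k{\left(o \right)} = -44 + o$
$h = \frac{32463}{7}$ ($h = \frac{24720 - -7743}{7} = \frac{24720 + 7743}{7} = \frac{1}{7} \cdot 32463 = \frac{32463}{7} \approx 4637.6$)
$\left(\sqrt{k{\left(49 \right)} + r} + h\right) \left(m + \left(6211 + 346\right)\right) = \left(\sqrt{\left(-44 + 49\right) - 14595} + \frac{32463}{7}\right) \left(-33075 + \left(6211 + 346\right)\right) = \left(\sqrt{5 - 14595} + \frac{32463}{7}\right) \left(-33075 + 6557\right) = \left(\sqrt{-14590} + \frac{32463}{7}\right) \left(-26518\right) = \left(i \sqrt{14590} + \frac{32463}{7}\right) \left(-26518\right) = \left(\frac{32463}{7} + i \sqrt{14590}\right) \left(-26518\right) = - \frac{860853834}{7} - 26518 i \sqrt{14590}$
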